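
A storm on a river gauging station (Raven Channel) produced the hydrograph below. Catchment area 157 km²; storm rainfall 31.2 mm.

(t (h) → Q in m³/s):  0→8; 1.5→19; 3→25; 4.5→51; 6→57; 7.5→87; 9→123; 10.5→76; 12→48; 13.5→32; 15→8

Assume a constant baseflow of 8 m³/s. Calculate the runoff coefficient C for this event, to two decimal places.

ΣQ_DR = 446.0 m³/s; V = ΣQ_DR·Δt = 2.408 × 10^6 m³.
Runoff depth d = V / A = 15.34 mm.
C = d / P = 15.34 / 31.2 = 0.49.

C ≈ 0.49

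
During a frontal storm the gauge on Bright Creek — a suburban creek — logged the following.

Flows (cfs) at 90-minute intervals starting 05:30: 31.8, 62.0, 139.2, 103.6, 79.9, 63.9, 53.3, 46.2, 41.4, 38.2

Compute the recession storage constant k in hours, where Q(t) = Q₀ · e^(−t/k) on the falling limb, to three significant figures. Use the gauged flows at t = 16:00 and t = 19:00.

On the falling limb, Q drops from 46.2 to 38.2 cfs between t = 16:00 and t = 19:00 (Δt = 3 h).
k = −Δt / ln(Q₂/Q₁) = −3 / ln(38.2/46.2) = 15.8 h.

k ≈ 15.8 h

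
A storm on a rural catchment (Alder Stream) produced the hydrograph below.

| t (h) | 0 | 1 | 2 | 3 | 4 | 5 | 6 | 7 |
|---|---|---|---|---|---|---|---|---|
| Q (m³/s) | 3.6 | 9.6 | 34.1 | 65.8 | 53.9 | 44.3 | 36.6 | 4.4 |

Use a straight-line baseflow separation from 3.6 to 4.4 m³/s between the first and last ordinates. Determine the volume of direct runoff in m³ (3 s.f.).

Direct-runoff ordinates (Q − Q_b): 0.00, 5.89, 30.27, 61.86, 49.84, 40.13, 32.31, 0.00 m³/s.
ΣQ_DR = 220.3 m³/s.
With Δt = 1 h = 3600 s, V = ΣQ_DR · Δt = 220.3 × 3600 = 7.93 × 10^5 m³.

V ≈ 7.93 × 10^5 m³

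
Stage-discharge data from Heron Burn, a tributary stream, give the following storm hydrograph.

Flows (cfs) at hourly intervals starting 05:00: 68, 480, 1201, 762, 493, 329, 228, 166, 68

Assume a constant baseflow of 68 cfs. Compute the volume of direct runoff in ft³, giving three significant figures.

Direct-runoff ordinates (Q − Q_b): 0.0, 412.0, 1133.0, 694.0, 425.0, 261.0, 160.0, 98.0, 0.0 cfs.
ΣQ_DR = 3183 cfs.
With Δt = 1 h = 3600 s, V = ΣQ_DR · Δt = 3183 × 3600 = 1.15 × 10^7 ft³.

V ≈ 1.15 × 10^7 ft³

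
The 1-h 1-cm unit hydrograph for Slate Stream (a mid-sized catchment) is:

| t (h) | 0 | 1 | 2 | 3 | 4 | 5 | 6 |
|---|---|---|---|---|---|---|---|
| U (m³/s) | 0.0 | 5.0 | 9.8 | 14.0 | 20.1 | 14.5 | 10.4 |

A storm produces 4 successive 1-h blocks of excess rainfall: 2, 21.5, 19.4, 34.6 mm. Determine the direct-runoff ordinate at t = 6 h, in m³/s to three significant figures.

Q ≈ 121 m³/s

By discrete convolution, Q_j = Σ (P_i / 10 mm) · U_{j−i}.
At t = 6 h (j=6): Q = (2/10)·10.4 + (21.5/10)·14.5 + (19.4/10)·20.1 + (34.6/10)·14.0 = 121 m³/s.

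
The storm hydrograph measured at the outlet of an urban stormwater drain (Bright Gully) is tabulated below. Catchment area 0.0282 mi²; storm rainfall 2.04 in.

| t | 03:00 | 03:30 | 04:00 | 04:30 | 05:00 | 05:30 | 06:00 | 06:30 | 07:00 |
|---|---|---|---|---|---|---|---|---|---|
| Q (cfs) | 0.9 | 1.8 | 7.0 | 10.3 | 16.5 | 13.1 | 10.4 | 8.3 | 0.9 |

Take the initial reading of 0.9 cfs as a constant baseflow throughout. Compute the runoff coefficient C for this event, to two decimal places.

ΣQ_DR = 61.10 cfs; V = ΣQ_DR·Δt = 1.100 × 10^5 ft³.
Runoff depth d = V / A = 1.679 in.
C = d / P = 1.679 / 2.04 = 0.82.

C ≈ 0.82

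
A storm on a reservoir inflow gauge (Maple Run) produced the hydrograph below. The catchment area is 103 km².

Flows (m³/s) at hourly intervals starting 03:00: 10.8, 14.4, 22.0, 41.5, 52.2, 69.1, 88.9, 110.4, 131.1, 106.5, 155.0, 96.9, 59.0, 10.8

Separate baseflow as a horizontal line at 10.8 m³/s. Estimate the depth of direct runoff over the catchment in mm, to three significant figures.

Direct runoff: 0.0, 3.6, 11.2, 30.7, 41.4, 58.3, 78.1, 99.6, 120.3, 95.7, 144.2, 86.1, 48.2, 0.0 m³/s; ΣQ_DR = 817.4 m³/s.
V = ΣQ_DR · Δt = 817.4 × 3600 s = 2.943 × 10^6 m³.
Over A = 103 km², depth = V / A = 28.6 mm.

d ≈ 28.6 mm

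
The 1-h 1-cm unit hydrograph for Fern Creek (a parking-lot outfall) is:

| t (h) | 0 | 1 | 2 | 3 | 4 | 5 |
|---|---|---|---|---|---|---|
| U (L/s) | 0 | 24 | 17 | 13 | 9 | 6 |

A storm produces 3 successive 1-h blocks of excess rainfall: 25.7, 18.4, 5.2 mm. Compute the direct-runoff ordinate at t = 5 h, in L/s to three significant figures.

Q ≈ 38.7 L/s

By discrete convolution, Q_j = Σ (P_i / 10 mm) · U_{j−i}.
At t = 5 h (j=5): Q = (25.7/10)·6 + (18.4/10)·9 + (5.2/10)·13 = 38.7 L/s.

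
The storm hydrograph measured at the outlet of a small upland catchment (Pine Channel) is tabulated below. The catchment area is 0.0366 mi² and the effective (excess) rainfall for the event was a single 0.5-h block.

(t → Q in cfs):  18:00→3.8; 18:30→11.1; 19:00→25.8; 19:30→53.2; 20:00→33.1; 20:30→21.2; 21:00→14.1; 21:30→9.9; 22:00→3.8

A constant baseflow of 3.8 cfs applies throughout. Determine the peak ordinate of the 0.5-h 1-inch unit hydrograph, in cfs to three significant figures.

Direct runoff: 0.0, 7.3, 22.0, 49.4, 29.3, 17.4, 10.3, 6.1, 0.0 cfs; ΣQ_DR = 141.8 cfs, peak = 49.4 cfs.
Runoff depth d = ΣQ_DR·Δt / A = 141.8 × 1800 / (0.0366 mi²) = 3.002 in.
The 1-inch UH is the DRH scaled by (1 in)/d, so U_p = 49.4 × 1/3.002 = 16.5 cfs.

U_p ≈ 16.5 cfs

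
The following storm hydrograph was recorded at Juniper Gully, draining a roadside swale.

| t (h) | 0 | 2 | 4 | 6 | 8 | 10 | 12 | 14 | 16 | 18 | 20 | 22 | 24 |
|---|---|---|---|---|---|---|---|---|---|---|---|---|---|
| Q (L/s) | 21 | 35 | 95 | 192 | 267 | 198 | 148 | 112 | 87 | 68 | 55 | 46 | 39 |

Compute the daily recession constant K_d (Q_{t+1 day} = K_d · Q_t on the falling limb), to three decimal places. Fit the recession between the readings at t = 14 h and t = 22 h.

K_d ≈ 0.069

Between t = 14 h and t = 22 h the flow falls from 112 to 46 L/s over 4×2 h = 8 h.
Per-interval ratio K = (46/112)^(1/4) = 0.8005; K_d = K^(24/2) = 0.069.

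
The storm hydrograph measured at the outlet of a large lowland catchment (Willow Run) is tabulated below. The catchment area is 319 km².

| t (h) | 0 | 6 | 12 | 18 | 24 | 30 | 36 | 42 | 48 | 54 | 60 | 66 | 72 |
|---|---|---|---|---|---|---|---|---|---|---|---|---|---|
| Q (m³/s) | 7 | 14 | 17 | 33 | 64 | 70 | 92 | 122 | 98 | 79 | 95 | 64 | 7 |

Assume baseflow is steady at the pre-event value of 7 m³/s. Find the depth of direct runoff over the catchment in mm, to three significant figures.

d ≈ 45.4 mm

Direct runoff: 0.0, 7.0, 10.0, 26.0, 57.0, 63.0, 85.0, 115.0, 91.0, 72.0, 88.0, 57.0, 0.0 m³/s; ΣQ_DR = 671.0 m³/s.
V = ΣQ_DR · Δt = 671.0 × 21600 s = 1.449 × 10^7 m³.
Over A = 319 km², depth = V / A = 45.4 mm.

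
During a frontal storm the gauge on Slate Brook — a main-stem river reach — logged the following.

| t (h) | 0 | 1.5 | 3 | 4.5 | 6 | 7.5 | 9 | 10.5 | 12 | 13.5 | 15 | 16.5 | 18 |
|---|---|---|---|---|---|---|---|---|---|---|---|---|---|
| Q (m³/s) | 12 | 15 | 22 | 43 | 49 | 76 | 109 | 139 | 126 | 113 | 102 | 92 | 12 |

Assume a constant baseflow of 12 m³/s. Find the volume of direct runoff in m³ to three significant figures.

V ≈ 4.07 × 10^6 m³

Direct-runoff ordinates (Q − Q_b): 0.0, 3.0, 10.0, 31.0, 37.0, 64.0, 97.0, 127.0, 114.0, 101.0, 90.0, 80.0, 0.0 m³/s.
ΣQ_DR = 754.0 m³/s.
With Δt = 1.5 h = 5400 s, V = ΣQ_DR · Δt = 754.0 × 5400 = 4.07 × 10^6 m³.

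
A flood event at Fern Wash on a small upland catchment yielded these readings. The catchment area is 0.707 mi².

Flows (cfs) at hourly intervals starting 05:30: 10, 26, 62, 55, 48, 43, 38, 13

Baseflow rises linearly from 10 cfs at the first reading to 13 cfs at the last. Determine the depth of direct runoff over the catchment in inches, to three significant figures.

d ≈ 0.445 in

Direct runoff: 0.00, 15.57, 51.14, 43.71, 36.29, 30.86, 25.43, 0.00 cfs; ΣQ_DR = 203.0 cfs.
V = ΣQ_DR · Δt = 203.0 × 3600 s = 7.308 × 10^5 ft³.
Over A = 0.707 mi², depth = V / A = 0.445 in.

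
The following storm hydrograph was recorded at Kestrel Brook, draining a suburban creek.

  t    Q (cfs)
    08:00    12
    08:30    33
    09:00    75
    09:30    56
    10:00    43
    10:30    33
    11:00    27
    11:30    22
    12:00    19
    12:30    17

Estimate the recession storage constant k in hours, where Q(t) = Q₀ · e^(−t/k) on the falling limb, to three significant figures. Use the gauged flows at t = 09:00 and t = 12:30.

k ≈ 2.36 h

On the falling limb, Q drops from 75 to 17 cfs between t = 09:00 and t = 12:30 (Δt = 3.5 h).
k = −Δt / ln(Q₂/Q₁) = −3.5 / ln(17/75) = 2.36 h.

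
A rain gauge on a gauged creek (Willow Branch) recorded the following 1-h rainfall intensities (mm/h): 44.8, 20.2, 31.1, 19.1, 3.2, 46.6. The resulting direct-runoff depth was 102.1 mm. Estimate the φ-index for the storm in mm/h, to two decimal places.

φ ≈ 11.94 mm/h

Only the 5 blocks with intensity above φ contribute runoff: 44.8, 20.2, 31.1, 19.1, 46.6 mm/h.
Σ(I−φ)·Δt = d  ⇒  (44.8+20.2+31.1+19.1+46.6 − 5φ)·1 = 102.1
φ = (161.8 − 102.1/1) / 5 = 11.94 mm/h.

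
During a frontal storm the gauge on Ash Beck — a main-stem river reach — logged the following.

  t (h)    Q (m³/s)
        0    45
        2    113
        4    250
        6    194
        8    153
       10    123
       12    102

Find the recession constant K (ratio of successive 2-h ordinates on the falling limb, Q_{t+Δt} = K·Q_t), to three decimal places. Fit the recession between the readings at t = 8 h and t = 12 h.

K ≈ 0.816

Using the recession-limb readings at t = 8 h and t = 12 h: Q falls from 153 to 102 m³/s over 2 intervals.
K = (Q₂/Q₁)^(1/2) = (102/153)^(1/2) = 0.816.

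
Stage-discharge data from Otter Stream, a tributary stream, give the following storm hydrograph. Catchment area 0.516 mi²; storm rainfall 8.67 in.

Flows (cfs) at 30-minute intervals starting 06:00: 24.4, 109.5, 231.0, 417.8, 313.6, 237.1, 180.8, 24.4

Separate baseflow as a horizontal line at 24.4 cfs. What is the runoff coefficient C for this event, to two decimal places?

C ≈ 0.23

ΣQ_DR = 1343 cfs; V = ΣQ_DR·Δt = 2.418 × 10^6 ft³.
Runoff depth d = V / A = 2.017 in.
C = d / P = 2.017 / 8.67 = 0.23.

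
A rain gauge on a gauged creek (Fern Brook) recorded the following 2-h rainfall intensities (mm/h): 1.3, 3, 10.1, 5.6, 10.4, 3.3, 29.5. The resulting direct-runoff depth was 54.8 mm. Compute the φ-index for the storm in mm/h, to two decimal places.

Only the 3 blocks with intensity above φ contribute runoff: 10.1, 10.4, 29.5 mm/h.
Σ(I−φ)·Δt = d  ⇒  (10.1+10.4+29.5 − 3φ)·2 = 54.8
φ = (50.00 − 54.8/2) / 3 = 7.53 mm/h.

φ ≈ 7.53 mm/h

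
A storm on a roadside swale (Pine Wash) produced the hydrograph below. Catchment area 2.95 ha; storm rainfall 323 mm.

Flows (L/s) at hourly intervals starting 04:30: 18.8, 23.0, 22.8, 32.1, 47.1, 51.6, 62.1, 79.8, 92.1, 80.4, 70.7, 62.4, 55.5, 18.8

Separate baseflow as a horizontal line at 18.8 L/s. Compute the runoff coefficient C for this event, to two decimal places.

C ≈ 0.17

ΣQ_DR = 454.0 L/s; V = ΣQ_DR·Δt = 1.634 × 10^6 L.
Runoff depth d = V / A = 55.40 mm.
C = d / P = 55.40 / 323 = 0.17.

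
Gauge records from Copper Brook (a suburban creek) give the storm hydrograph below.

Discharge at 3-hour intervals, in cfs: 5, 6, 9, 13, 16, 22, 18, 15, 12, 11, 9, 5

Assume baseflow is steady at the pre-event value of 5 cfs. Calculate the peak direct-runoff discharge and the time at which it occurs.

Subtracting baseflow gives direct-runoff ordinates: 0.0, 1.0, 4.0, 8.0, 11.0, 17.0, 13.0, 10.0, 7.0, 6.0, 4.0, 0.0 cfs.
The maximum is 17.0 cfs, occurring at the reading for t = 15 h.

Q_p = 17.0 cfs at t = 15 h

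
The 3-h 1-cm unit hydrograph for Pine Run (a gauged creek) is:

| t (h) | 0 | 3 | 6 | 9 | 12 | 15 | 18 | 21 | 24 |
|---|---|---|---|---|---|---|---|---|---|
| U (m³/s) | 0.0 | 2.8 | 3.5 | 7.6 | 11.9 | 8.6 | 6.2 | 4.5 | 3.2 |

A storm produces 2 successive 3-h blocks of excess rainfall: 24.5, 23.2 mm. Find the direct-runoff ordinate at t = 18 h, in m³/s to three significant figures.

By discrete convolution, Q_j = Σ (P_i / 10 mm) · U_{j−i}.
At t = 18 h (j=6): Q = (24.5/10)·6.2 + (23.2/10)·8.6 = 35.1 m³/s.

Q ≈ 35.1 m³/s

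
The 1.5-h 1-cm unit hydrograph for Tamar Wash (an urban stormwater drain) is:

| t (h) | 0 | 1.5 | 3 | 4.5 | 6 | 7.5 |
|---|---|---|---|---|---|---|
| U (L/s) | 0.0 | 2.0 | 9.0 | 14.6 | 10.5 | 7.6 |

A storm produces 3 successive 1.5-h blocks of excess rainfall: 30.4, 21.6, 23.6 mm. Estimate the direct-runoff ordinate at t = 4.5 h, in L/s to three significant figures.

By discrete convolution, Q_j = Σ (P_i / 10 mm) · U_{j−i}.
At t = 4.5 h (j=3): Q = (30.4/10)·14.6 + (21.6/10)·9.0 + (23.6/10)·2.0 = 68.5 L/s.

Q ≈ 68.5 L/s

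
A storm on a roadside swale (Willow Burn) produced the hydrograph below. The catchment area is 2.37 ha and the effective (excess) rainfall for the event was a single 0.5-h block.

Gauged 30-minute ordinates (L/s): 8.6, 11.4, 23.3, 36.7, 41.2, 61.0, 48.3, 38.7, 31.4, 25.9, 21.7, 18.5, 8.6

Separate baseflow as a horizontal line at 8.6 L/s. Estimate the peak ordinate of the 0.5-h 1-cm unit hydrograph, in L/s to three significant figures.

U_p ≈ 26.2 L/s

Direct runoff: 0.0, 2.8, 14.7, 28.1, 32.6, 52.4, 39.7, 30.1, 22.8, 17.3, 13.1, 9.9, 0.0 L/s; ΣQ_DR = 263.5 L/s, peak = 52.4 L/s.
Runoff depth d = ΣQ_DR·Δt / A = 263.5 × 1800 / (2.37 ha) = 20.01 mm.
The 1-cm UH is the DRH scaled by (10 mm)/d, so U_p = 52.4 × 10/20.01 = 26.2 L/s.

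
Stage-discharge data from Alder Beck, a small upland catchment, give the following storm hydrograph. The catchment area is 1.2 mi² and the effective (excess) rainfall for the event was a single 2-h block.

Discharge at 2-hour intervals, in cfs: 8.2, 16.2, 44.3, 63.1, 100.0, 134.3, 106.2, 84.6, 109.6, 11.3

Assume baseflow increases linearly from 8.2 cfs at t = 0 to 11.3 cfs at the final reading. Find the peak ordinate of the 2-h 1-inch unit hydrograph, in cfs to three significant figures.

Direct runoff: 0.00, 7.66, 35.41, 53.87, 90.42, 124.38, 95.93, 73.99, 98.64, 0.00 cfs; ΣQ_DR = 580.3 cfs, peak = 124.38 cfs.
Runoff depth d = ΣQ_DR·Δt / A = 580.3 × 7200 / (1.2 mi²) = 1.499 in.
The 1-inch UH is the DRH scaled by (1 in)/d, so U_p = 124.38 × 1/1.499 = 83.0 cfs.

U_p ≈ 83.0 cfs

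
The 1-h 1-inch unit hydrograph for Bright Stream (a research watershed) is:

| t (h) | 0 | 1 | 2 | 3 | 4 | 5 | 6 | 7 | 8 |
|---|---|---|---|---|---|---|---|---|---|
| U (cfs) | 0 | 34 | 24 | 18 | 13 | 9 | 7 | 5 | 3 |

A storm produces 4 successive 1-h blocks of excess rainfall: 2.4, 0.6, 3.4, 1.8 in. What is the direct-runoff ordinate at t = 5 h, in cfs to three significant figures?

Q ≈ 134 cfs

By discrete convolution, Q_j = Σ (P_i / 1 in) · U_{j−i}.
At t = 5 h (j=5): Q = (2.4/1)·9 + (0.6/1)·13 + (3.4/1)·18 + (1.8/1)·24 = 134 cfs.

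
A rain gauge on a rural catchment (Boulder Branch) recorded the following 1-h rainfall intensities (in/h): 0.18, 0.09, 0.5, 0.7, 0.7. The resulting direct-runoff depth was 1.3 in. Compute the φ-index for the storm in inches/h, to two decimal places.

Only the 3 blocks with intensity above φ contribute runoff: 0.5, 0.7, 0.7 in/h.
Σ(I−φ)·Δt = d  ⇒  (0.5+0.7+0.7 − 3φ)·1 = 1.3
φ = (1.900 − 1.3/1) / 3 = 0.20 in/h.

φ ≈ 0.20 in/h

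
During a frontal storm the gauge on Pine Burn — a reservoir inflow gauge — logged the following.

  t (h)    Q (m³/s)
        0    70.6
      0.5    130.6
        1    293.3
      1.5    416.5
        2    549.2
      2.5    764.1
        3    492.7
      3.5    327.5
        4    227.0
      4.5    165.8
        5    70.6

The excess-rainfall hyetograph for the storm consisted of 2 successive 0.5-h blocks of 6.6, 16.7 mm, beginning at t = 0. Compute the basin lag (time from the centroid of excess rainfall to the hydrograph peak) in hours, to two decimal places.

t_L ≈ 1.89 h

Centroid of excess rainfall: t_c = Σ P_i·t̄_i / ΣP_i = 0.6084 h (block centres at 0.25, 0.75 h).
Hydrograph peak occurs at t = 2.5 h, so basin lag t_L = 2.5 − 0.6084 = 1.89 h.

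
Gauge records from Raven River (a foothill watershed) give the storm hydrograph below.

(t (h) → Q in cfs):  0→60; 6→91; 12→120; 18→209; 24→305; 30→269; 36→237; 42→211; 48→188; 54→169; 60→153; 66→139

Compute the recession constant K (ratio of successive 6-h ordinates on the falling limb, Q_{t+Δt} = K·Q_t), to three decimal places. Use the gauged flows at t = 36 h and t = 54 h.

Using the recession-limb readings at t = 36 h and t = 54 h: Q falls from 237 to 169 cfs over 3 intervals.
K = (Q₂/Q₁)^(1/3) = (169/237)^(1/3) = 0.893.

K ≈ 0.893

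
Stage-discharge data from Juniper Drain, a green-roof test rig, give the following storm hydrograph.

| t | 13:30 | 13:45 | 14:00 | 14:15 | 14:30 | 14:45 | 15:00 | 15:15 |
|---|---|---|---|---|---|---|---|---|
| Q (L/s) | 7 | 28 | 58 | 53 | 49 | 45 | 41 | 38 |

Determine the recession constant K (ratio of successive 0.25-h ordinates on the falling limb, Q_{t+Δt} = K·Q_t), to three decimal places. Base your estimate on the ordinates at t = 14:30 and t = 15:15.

Using the recession-limb readings at t = 14:30 and t = 15:15: Q falls from 49 to 38 L/s over 3 intervals.
K = (Q₂/Q₁)^(1/3) = (38/49)^(1/3) = 0.919.

K ≈ 0.919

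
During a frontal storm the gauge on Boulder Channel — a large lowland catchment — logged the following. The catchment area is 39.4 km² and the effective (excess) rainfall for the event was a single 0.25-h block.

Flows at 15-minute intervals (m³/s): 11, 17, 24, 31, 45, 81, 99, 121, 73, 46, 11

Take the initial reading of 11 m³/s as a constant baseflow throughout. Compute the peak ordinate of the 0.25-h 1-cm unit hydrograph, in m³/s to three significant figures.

U_p ≈ 110 m³/s

Direct runoff: 0.0, 6.0, 13.0, 20.0, 34.0, 70.0, 88.0, 110.0, 62.0, 35.0, 0.0 m³/s; ΣQ_DR = 438.0 m³/s, peak = 110.0 m³/s.
Runoff depth d = ΣQ_DR·Δt / A = 438.0 × 900 / (39.4 km²) = 10.01 mm.
The 1-cm UH is the DRH scaled by (10 mm)/d, so U_p = 110.0 × 10/10.01 = 110 m³/s.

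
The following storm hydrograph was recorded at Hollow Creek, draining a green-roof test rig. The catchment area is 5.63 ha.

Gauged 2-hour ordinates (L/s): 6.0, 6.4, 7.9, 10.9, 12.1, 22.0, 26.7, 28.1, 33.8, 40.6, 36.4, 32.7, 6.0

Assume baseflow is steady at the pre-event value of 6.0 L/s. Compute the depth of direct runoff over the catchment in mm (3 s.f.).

d ≈ 24.5 mm

Direct runoff: 0.0, 0.4, 1.9, 4.9, 6.1, 16.0, 20.7, 22.1, 27.8, 34.6, 30.4, 26.7, 0.0 L/s; ΣQ_DR = 191.6 L/s.
V = ΣQ_DR · Δt = 191.6 × 7200 s = 1.380 × 10^6 L.
Over A = 5.63 ha, depth = V / A = 24.5 mm.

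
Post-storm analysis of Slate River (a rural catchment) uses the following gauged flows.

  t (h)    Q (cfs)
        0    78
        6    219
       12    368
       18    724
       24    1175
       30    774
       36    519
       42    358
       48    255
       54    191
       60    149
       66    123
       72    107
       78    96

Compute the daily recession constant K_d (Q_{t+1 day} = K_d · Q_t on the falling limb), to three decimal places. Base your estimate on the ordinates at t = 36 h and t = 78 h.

K_d ≈ 0.381

Between t = 36 h and t = 78 h the flow falls from 519 to 96 cfs over 7×6 h = 42 h.
Per-interval ratio K = (96/519)^(1/7) = 0.7858; K_d = K^(24/6) = 0.381.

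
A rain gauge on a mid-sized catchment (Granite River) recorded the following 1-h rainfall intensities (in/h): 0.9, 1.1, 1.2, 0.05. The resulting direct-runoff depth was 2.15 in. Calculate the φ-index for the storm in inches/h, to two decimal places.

Only the 3 blocks with intensity above φ contribute runoff: 0.9, 1.1, 1.2 in/h.
Σ(I−φ)·Δt = d  ⇒  (0.9+1.1+1.2 − 3φ)·1 = 2.15
φ = (3.200 − 2.15/1) / 3 = 0.35 in/h.

φ ≈ 0.35 in/h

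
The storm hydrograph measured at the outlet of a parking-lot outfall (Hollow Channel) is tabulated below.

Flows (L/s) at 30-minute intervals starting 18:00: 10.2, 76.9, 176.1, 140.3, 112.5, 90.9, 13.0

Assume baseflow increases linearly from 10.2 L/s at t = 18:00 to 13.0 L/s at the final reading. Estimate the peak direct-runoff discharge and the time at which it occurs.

Q_p = 164.97 L/s at t = 19:00

Subtracting baseflow gives direct-runoff ordinates: 0.00, 66.23, 164.97, 128.70, 100.43, 78.37, 0.00 L/s.
The maximum is 164.97 L/s, occurring at the reading for t = 19:00.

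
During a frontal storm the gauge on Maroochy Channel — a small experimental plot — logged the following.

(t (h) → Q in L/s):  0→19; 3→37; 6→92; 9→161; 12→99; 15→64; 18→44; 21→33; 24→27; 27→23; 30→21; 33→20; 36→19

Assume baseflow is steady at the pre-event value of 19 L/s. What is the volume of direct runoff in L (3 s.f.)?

V ≈ 4.45 × 10^6 L

Direct-runoff ordinates (Q − Q_b): 0.0, 18.0, 73.0, 142.0, 80.0, 45.0, 25.0, 14.0, 8.0, 4.0, 2.0, 1.0, 0.0 L/s.
ΣQ_DR = 412.0 L/s.
With Δt = 3 h = 10800 s, V = ΣQ_DR · Δt = 412.0 × 10800 = 4.45 × 10^6 L.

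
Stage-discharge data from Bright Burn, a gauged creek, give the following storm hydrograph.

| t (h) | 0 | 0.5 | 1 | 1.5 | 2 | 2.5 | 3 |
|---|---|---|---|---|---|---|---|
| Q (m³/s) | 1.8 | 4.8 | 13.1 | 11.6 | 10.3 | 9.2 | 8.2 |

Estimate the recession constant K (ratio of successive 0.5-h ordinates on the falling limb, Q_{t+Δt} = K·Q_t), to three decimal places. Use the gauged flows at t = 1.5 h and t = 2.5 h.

K ≈ 0.891

Using the recession-limb readings at t = 1.5 h and t = 2.5 h: Q falls from 11.6 to 9.2 m³/s over 2 intervals.
K = (Q₂/Q₁)^(1/2) = (9.2/11.6)^(1/2) = 0.891.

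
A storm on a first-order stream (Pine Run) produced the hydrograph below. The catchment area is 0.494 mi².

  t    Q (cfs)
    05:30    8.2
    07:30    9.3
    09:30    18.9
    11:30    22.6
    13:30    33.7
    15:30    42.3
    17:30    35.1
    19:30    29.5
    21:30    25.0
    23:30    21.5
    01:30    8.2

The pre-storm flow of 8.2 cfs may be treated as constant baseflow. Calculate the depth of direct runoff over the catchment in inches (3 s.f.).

Direct runoff: 0.0, 1.1, 10.7, 14.4, 25.5, 34.1, 26.9, 21.3, 16.8, 13.3, 0.0 cfs; ΣQ_DR = 164.1 cfs.
V = ΣQ_DR · Δt = 164.1 × 7200 s = 1.182 × 10^6 ft³.
Over A = 0.494 mi², depth = V / A = 1.03 in.

d ≈ 1.03 in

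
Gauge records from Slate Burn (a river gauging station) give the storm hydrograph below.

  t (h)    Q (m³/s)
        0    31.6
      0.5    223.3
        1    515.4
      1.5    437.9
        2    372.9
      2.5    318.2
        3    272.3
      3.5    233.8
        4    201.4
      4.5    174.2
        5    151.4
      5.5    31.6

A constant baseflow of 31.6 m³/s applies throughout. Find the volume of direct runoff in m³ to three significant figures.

Direct-runoff ordinates (Q − Q_b): 0.0, 191.7, 483.8, 406.3, 341.3, 286.6, 240.7, 202.2, 169.8, 142.6, 119.8, 0.0 m³/s.
ΣQ_DR = 2585 m³/s.
With Δt = 0.5 h = 1800 s, V = ΣQ_DR · Δt = 2585 × 1800 = 4.65 × 10^6 m³.

V ≈ 4.65 × 10^6 m³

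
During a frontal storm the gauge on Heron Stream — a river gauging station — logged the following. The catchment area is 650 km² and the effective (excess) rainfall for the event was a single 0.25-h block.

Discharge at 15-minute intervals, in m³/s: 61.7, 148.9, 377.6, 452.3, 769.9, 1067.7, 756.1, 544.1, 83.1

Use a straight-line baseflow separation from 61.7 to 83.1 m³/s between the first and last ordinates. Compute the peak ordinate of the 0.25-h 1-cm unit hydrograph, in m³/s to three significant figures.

U_p ≈ 1990 m³/s

Direct runoff: 0.00, 84.53, 310.55, 382.57, 697.50, 992.62, 678.35, 463.68, 0.00 m³/s; ΣQ_DR = 3610 m³/s, peak = 992.62 m³/s.
Runoff depth d = ΣQ_DR·Δt / A = 3610 × 900 / (650 km²) = 4.998 mm.
The 1-cm UH is the DRH scaled by (10 mm)/d, so U_p = 992.62 × 10/4.998 = 1990 m³/s.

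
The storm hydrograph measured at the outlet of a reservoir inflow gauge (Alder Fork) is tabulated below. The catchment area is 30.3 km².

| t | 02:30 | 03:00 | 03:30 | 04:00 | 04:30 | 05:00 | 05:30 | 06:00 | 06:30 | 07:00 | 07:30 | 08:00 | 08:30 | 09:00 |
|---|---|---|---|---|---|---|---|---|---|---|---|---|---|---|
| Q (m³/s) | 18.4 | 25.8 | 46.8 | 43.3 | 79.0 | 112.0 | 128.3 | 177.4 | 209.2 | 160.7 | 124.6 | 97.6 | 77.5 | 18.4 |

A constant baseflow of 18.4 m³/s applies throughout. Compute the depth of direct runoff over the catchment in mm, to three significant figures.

Direct runoff: 0.0, 7.4, 28.4, 24.9, 60.6, 93.6, 109.9, 159.0, 190.8, 142.3, 106.2, 79.2, 59.1, 0.0 m³/s; ΣQ_DR = 1061 m³/s.
V = ΣQ_DR · Δt = 1061 × 1800 s = 1.911 × 10^6 m³.
Over A = 30.3 km², depth = V / A = 63.1 mm.

d ≈ 63.1 mm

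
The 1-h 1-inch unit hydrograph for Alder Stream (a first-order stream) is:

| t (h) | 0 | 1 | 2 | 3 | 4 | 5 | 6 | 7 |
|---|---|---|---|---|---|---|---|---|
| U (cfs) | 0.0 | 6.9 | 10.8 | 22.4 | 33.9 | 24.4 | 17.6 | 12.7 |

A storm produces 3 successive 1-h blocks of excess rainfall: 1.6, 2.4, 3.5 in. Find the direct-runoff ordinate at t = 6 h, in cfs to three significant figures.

By discrete convolution, Q_j = Σ (P_i / 1 in) · U_{j−i}.
At t = 6 h (j=6): Q = (1.6/1)·17.6 + (2.4/1)·24.4 + (3.5/1)·33.9 = 205 cfs.

Q ≈ 205 cfs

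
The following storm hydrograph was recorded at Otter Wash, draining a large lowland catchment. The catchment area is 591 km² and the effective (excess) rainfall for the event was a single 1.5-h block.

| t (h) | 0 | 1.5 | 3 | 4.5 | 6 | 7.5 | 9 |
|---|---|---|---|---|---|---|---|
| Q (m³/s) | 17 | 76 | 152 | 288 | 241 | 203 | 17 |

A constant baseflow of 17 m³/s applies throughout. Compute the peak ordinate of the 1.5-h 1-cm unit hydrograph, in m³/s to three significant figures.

Direct runoff: 0.0, 59.0, 135.0, 271.0, 224.0, 186.0, 0.0 m³/s; ΣQ_DR = 875.0 m³/s, peak = 271.0 m³/s.
Runoff depth d = ΣQ_DR·Δt / A = 875.0 × 5400 / (591 km²) = 7.995 mm.
The 1-cm UH is the DRH scaled by (10 mm)/d, so U_p = 271.0 × 10/7.995 = 339 m³/s.

U_p ≈ 339 m³/s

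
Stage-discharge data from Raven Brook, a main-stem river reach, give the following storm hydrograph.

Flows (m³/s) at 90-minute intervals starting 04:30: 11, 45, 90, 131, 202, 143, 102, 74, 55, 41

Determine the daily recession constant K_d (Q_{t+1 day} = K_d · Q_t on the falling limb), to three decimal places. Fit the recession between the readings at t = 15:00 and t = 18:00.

Between t = 15:00 and t = 18:00 the flow falls from 74 to 41 m³/s over 2×1.5 h = 3 h.
Per-interval ratio K = (41/74)^(1/2) = 0.7443; K_d = K^(24/1.5) = 0.009.

K_d ≈ 0.009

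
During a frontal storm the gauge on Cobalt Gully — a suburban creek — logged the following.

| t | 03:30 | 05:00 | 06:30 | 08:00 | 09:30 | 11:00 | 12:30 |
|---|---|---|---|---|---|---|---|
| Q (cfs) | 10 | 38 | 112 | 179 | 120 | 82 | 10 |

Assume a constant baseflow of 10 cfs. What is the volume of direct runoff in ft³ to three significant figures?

V ≈ 2.60 × 10^6 ft³

Direct-runoff ordinates (Q − Q_b): 0.0, 28.0, 102.0, 169.0, 110.0, 72.0, 0.0 cfs.
ΣQ_DR = 481.0 cfs.
With Δt = 1.5 h = 5400 s, V = ΣQ_DR · Δt = 481.0 × 5400 = 2.60 × 10^6 ft³.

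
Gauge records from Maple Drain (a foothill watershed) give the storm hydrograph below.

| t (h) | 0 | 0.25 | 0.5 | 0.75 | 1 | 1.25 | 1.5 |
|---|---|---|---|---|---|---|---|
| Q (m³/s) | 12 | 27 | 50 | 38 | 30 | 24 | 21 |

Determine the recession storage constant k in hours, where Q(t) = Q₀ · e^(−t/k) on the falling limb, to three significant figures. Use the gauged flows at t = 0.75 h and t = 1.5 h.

On the falling limb, Q drops from 38 to 21 m³/s between t = 0.75 h and t = 1.5 h (Δt = 0.75 h).
k = −Δt / ln(Q₂/Q₁) = −0.75 / ln(21/38) = 1.26 h.

k ≈ 1.26 h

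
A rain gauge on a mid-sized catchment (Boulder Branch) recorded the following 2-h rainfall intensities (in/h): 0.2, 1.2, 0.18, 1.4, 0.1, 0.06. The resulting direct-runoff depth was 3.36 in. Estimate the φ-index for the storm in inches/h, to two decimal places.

φ ≈ 0.46 in/h

Only the 2 blocks with intensity above φ contribute runoff: 1.2, 1.4 in/h.
Σ(I−φ)·Δt = d  ⇒  (1.2+1.4 − 2φ)·2 = 3.36
φ = (2.600 − 3.36/2) / 2 = 0.46 in/h.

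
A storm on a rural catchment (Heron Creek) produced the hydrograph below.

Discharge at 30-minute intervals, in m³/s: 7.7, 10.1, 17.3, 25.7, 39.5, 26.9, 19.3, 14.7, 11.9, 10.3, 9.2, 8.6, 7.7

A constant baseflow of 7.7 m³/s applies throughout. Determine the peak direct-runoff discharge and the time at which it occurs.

Subtracting baseflow gives direct-runoff ordinates: 0.0, 2.4, 9.6, 18.0, 31.8, 19.2, 11.6, 7.0, 4.2, 2.6, 1.5, 0.9, 0.0 m³/s.
The maximum is 31.8 m³/s, occurring at the reading for t = 2 h.

Q_p = 31.8 m³/s at t = 2 h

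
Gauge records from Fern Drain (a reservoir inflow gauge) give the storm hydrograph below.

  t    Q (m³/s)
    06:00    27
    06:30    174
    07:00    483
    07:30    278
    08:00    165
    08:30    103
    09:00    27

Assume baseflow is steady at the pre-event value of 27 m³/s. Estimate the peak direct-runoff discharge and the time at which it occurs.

Q_p = 456.0 m³/s at t = 07:00

Subtracting baseflow gives direct-runoff ordinates: 0.0, 147.0, 456.0, 251.0, 138.0, 76.0, 0.0 m³/s.
The maximum is 456.0 m³/s, occurring at the reading for t = 07:00.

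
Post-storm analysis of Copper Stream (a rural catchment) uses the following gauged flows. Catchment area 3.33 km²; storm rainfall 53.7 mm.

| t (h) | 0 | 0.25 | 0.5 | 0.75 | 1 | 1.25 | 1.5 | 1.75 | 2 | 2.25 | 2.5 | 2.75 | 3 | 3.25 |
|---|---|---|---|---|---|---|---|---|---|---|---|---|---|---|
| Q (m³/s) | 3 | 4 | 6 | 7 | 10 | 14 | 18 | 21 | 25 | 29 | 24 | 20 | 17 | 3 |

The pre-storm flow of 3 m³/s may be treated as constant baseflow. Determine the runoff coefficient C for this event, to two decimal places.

ΣQ_DR = 159.0 m³/s; V = ΣQ_DR·Δt = 1.431 × 10^5 m³.
Runoff depth d = V / A = 42.97 mm.
C = d / P = 42.97 / 53.7 = 0.80.

C ≈ 0.80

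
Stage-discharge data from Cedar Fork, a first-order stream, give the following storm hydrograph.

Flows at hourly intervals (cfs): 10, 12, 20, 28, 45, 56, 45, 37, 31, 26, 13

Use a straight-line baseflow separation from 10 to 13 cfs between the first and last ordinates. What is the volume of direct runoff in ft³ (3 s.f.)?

Direct-runoff ordinates (Q − Q_b): 0.00, 1.70, 9.40, 17.10, 33.80, 44.50, 33.20, 24.90, 18.60, 13.30, 0.00 cfs.
ΣQ_DR = 196.5 cfs.
With Δt = 1 h = 3600 s, V = ΣQ_DR · Δt = 196.5 × 3600 = 7.07 × 10^5 ft³.

V ≈ 7.07 × 10^5 ft³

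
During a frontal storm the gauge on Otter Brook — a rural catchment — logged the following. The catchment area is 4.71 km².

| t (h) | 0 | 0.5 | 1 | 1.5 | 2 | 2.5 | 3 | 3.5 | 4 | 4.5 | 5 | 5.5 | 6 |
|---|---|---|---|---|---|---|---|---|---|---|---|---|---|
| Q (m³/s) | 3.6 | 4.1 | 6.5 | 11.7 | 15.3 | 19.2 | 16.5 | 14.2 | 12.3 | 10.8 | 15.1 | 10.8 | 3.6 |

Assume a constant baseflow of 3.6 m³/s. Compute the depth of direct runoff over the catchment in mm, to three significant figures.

d ≈ 37.0 mm

Direct runoff: 0.0, 0.5, 2.9, 8.1, 11.7, 15.6, 12.9, 10.6, 8.7, 7.2, 11.5, 7.2, 0.0 m³/s; ΣQ_DR = 96.90 m³/s.
V = ΣQ_DR · Δt = 96.90 × 1800 s = 1.744 × 10^5 m³.
Over A = 4.71 km², depth = V / A = 37.0 mm.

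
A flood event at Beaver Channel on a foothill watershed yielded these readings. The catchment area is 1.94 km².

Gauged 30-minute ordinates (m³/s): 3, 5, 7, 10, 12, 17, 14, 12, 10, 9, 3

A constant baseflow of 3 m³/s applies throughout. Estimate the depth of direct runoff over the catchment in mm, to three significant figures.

d ≈ 64.0 mm

Direct runoff: 0.0, 2.0, 4.0, 7.0, 9.0, 14.0, 11.0, 9.0, 7.0, 6.0, 0.0 m³/s; ΣQ_DR = 69.00 m³/s.
V = ΣQ_DR · Δt = 69.00 × 1800 s = 1.242 × 10^5 m³.
Over A = 1.94 km², depth = V / A = 64.0 mm.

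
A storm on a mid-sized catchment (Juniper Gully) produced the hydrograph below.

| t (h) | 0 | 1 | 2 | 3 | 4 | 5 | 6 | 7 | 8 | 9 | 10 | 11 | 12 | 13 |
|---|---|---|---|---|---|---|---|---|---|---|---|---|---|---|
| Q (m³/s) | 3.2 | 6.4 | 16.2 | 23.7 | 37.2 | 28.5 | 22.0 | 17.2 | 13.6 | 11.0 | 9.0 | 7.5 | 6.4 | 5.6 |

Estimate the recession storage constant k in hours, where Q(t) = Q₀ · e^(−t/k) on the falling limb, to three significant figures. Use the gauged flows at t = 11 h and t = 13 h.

On the falling limb, Q drops from 7.5 to 5.6 m³/s between t = 11 h and t = 13 h (Δt = 2 h).
k = −Δt / ln(Q₂/Q₁) = −2 / ln(5.6/7.5) = 6.85 h.

k ≈ 6.85 h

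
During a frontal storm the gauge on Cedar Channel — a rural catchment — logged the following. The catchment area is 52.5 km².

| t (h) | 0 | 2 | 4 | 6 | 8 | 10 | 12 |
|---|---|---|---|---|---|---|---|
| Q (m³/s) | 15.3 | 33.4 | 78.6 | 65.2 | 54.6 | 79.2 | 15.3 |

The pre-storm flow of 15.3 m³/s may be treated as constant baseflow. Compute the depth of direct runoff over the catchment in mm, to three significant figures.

d ≈ 32.2 mm

Direct runoff: 0.0, 18.1, 63.3, 49.9, 39.3, 63.9, 0.0 m³/s; ΣQ_DR = 234.5 m³/s.
V = ΣQ_DR · Δt = 234.5 × 7200 s = 1.688 × 10^6 m³.
Over A = 52.5 km², depth = V / A = 32.2 mm.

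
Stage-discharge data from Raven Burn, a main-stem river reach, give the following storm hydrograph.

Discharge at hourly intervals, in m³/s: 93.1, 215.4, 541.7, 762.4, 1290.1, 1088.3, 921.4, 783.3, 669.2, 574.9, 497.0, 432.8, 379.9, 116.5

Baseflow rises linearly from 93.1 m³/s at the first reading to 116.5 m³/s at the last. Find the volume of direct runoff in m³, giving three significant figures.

V ≈ 2.48 × 10^7 m³

Direct-runoff ordinates (Q − Q_b): 0.00, 120.50, 445.00, 663.90, 1189.80, 986.20, 817.50, 677.60, 561.70, 465.60, 385.90, 319.90, 265.20, 0.00 m³/s.
ΣQ_DR = 6899 m³/s.
With Δt = 1 h = 3600 s, V = ΣQ_DR · Δt = 6899 × 3600 = 2.48 × 10^7 m³.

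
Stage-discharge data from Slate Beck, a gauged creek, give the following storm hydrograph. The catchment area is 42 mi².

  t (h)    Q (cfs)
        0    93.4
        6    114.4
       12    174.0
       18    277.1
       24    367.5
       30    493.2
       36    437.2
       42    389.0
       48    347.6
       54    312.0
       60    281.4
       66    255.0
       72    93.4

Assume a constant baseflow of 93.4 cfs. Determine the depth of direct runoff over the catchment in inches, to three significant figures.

d ≈ 0.536 in

Direct runoff: 0.0, 21.0, 80.6, 183.7, 274.1, 399.8, 343.8, 295.6, 254.2, 218.6, 188.0, 161.6, 0.0 cfs; ΣQ_DR = 2421 cfs.
V = ΣQ_DR · Δt = 2421 × 21600 s = 5.229 × 10^7 ft³.
Over A = 42 mi², depth = V / A = 0.536 in.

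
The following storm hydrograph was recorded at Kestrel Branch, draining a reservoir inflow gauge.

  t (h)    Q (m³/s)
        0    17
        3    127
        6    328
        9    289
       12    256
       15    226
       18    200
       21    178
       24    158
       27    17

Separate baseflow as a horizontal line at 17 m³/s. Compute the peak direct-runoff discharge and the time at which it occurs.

Q_p = 311.0 m³/s at t = 6 h

Subtracting baseflow gives direct-runoff ordinates: 0.0, 110.0, 311.0, 272.0, 239.0, 209.0, 183.0, 161.0, 141.0, 0.0 m³/s.
The maximum is 311.0 m³/s, occurring at the reading for t = 6 h.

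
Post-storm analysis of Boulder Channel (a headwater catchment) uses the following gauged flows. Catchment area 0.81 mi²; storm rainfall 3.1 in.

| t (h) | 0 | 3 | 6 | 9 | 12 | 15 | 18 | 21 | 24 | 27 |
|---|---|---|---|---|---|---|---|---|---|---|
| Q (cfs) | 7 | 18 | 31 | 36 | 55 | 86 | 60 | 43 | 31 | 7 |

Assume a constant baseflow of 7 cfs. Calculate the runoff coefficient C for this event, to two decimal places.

ΣQ_DR = 304.0 cfs; V = ΣQ_DR·Δt = 3.283 × 10^6 ft³.
Runoff depth d = V / A = 1.745 in.
C = d / P = 1.745 / 3.1 = 0.56.

C ≈ 0.56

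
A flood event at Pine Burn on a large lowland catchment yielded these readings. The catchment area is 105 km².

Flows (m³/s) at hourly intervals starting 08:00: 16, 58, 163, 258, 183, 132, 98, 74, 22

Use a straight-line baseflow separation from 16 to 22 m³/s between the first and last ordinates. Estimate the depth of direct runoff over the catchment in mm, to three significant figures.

d ≈ 28.6 mm

Direct runoff: 0.00, 41.25, 145.50, 239.75, 164.00, 112.25, 77.50, 52.75, 0.00 m³/s; ΣQ_DR = 833.0 m³/s.
V = ΣQ_DR · Δt = 833.0 × 3600 s = 2.999 × 10^6 m³.
Over A = 105 km², depth = V / A = 28.6 mm.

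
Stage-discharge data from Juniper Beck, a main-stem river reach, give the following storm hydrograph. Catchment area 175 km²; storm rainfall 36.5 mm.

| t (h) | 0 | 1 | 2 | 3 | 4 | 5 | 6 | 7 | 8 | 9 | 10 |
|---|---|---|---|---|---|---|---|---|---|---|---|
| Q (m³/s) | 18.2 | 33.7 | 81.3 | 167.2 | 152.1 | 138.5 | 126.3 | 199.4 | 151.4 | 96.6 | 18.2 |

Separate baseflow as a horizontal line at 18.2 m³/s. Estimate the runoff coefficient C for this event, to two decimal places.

ΣQ_DR = 982.7 m³/s; V = ΣQ_DR·Δt = 3.538 × 10^6 m³.
Runoff depth d = V / A = 20.22 mm.
C = d / P = 20.22 / 36.5 = 0.55.

C ≈ 0.55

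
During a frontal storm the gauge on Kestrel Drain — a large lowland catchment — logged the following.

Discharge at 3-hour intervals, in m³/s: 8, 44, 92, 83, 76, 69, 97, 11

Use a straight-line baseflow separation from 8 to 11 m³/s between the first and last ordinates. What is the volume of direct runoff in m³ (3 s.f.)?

V ≈ 4.36 × 10^6 m³

Direct-runoff ordinates (Q − Q_b): 0.00, 35.57, 83.14, 73.71, 66.29, 58.86, 86.43, 0.00 m³/s.
ΣQ_DR = 404.0 m³/s.
With Δt = 3 h = 10800 s, V = ΣQ_DR · Δt = 404.0 × 10800 = 4.36 × 10^6 m³.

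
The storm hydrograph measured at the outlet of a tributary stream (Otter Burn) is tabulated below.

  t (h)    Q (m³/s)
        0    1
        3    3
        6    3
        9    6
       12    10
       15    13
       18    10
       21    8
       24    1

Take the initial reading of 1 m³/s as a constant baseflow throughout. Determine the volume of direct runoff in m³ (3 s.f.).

V ≈ 4.97 × 10^5 m³

Direct-runoff ordinates (Q − Q_b): 0.0, 2.0, 2.0, 5.0, 9.0, 12.0, 9.0, 7.0, 0.0 m³/s.
ΣQ_DR = 46.00 m³/s.
With Δt = 3 h = 10800 s, V = ΣQ_DR · Δt = 46.00 × 10800 = 4.97 × 10^5 m³.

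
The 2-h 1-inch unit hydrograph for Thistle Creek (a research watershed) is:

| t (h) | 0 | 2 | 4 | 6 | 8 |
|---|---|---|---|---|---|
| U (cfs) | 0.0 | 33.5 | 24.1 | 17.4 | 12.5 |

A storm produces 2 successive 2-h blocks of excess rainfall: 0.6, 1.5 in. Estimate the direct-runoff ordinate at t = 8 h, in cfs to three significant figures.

Q ≈ 33.6 cfs

By discrete convolution, Q_j = Σ (P_i / 1 in) · U_{j−i}.
At t = 8 h (j=4): Q = (0.6/1)·12.5 + (1.5/1)·17.4 = 33.6 cfs.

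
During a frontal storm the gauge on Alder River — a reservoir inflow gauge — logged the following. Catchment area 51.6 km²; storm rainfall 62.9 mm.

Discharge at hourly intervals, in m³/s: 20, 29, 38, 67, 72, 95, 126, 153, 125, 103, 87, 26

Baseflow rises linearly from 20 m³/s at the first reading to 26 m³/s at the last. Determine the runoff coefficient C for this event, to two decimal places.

ΣQ_DR = 665.0 m³/s; V = ΣQ_DR·Δt = 2.394 × 10^6 m³.
Runoff depth d = V / A = 46.40 mm.
C = d / P = 46.40 / 62.9 = 0.74.

C ≈ 0.74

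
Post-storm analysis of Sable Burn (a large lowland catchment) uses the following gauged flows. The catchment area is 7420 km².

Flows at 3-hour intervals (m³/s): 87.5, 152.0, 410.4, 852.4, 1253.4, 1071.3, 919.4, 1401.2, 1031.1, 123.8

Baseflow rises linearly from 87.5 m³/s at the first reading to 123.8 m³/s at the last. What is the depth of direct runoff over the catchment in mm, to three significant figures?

d ≈ 9.09 mm

Direct runoff: 0.00, 60.47, 314.83, 752.80, 1149.77, 963.63, 807.70, 1285.47, 911.33, 0.00 m³/s; ΣQ_DR = 6246 m³/s.
V = ΣQ_DR · Δt = 6246 × 10800 s = 6.746 × 10^7 m³.
Over A = 7420 km², depth = V / A = 9.09 mm.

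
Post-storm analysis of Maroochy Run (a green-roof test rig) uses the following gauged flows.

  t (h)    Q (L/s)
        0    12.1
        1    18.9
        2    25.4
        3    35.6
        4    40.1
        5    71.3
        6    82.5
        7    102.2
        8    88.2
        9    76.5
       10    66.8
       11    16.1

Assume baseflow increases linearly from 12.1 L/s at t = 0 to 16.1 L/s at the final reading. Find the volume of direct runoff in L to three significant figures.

V ≈ 1.68 × 10^6 L

Direct-runoff ordinates (Q − Q_b): 0.00, 6.44, 12.57, 22.41, 26.55, 57.38, 68.22, 87.55, 73.19, 61.13, 51.06, 0.00 L/s.
ΣQ_DR = 466.5 L/s.
With Δt = 1 h = 3600 s, V = ΣQ_DR · Δt = 466.5 × 3600 = 1.68 × 10^6 L.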